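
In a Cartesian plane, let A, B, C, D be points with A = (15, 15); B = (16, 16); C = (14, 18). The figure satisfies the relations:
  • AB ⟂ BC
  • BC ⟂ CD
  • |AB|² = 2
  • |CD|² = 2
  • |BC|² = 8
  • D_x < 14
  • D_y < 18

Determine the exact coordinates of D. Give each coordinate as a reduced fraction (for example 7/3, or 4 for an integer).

1. D_x = 13  [[BC ⟂ CD ⇒ -2x+2y-8=0] ∩ [|D−(14, 18)|²=2]]
2. D_y = 17  [[BC ⟂ CD ⇒ -2x+2y-8=0] ∩ [|D−(14, 18)|²=2]]
   so D = (13, 17)

D = (13, 17)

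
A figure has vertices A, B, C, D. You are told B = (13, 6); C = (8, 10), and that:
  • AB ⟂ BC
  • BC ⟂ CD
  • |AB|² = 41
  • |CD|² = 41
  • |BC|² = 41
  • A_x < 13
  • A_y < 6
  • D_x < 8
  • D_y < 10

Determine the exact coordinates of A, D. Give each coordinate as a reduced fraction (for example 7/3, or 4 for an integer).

1. A_x = 9  [[AB ⟂ BC ⇒ 5x-4y-41=0] ∩ [|A−(13, 6)|²=41]]
2. A_y = 1  [[AB ⟂ BC ⇒ 5x-4y-41=0] ∩ [|A−(13, 6)|²=41]]
   so A = (9, 1)
3. D_x = 4  [[BC ⟂ CD ⇒ -5x+4y=0] ∩ [|D−(8, 10)|²=41]]
4. D_y = 5  [[BC ⟂ CD ⇒ -5x+4y=0] ∩ [|D−(8, 10)|²=41]]
   so D = (4, 5)

A = (9, 1)
D = (4, 5)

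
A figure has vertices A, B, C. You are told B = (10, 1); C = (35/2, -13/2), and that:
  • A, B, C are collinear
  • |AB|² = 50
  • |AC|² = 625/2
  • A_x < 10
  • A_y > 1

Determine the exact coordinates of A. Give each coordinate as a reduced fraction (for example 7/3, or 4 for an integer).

A = (5, 6)

1. A_x = 5  [[A, B, C are collinear ⇒ 15/2x+15/2y-165/2=0] ∩ [|A−(10, 1)|²=50]]
2. A_y = 6  [[A, B, C are collinear ⇒ 15/2x+15/2y-165/2=0] ∩ [|A−(10, 1)|²=50]]
   so A = (5, 6)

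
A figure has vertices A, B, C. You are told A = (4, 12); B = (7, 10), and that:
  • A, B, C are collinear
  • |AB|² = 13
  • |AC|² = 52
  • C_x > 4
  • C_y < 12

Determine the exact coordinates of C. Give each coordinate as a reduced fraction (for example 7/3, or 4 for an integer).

1. C_x = 10  [[A, B, C are collinear ⇒ 2x+3y-44=0] ∩ [|C−(4, 12)|²=52]]
2. C_y = 8  [[A, B, C are collinear ⇒ 2x+3y-44=0] ∩ [|C−(4, 12)|²=52]]
   so C = (10, 8)

C = (10, 8)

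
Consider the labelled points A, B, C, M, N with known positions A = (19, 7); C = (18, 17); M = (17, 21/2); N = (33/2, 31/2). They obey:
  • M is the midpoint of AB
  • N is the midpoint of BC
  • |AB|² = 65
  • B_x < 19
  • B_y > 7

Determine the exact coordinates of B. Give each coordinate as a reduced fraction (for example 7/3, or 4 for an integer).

1. B_x = 15  [B = 2·M−A = 2·(17, 21/2)−(19, 7)]
2. B_y = 14  [B = 2·M−A = 2·(17, 21/2)−(19, 7)]
   so B = (15, 14)

B = (15, 14)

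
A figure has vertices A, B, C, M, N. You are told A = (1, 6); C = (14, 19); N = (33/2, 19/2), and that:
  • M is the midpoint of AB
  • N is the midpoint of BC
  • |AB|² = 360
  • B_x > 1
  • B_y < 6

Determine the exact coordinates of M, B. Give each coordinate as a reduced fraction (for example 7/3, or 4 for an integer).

M = (10, 3)
B = (19, 0)

1. B_x = 19  [B = 2·N−C = 2·(33/2, 19/2)−(14, 19)]
2. B_y = 0  [B = 2·N−C = 2·(33/2, 19/2)−(14, 19)]
   so B = (19, 0)
3. M_x = 10  [2·M = A+B = (1, 6)+(19, 0)]
4. M_y = 3  [2·M = A+B = (1, 6)+(19, 0)]
   so M = (10, 3)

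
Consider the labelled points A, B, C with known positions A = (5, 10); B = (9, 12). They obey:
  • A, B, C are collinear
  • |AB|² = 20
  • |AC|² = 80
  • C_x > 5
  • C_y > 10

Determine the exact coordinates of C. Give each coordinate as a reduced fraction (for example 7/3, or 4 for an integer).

C = (13, 14)

1. C_x = 13  [[A, B, C are collinear ⇒ -2x+4y-30=0] ∩ [|C−(5, 10)|²=80]]
2. C_y = 14  [[A, B, C are collinear ⇒ -2x+4y-30=0] ∩ [|C−(5, 10)|²=80]]
   so C = (13, 14)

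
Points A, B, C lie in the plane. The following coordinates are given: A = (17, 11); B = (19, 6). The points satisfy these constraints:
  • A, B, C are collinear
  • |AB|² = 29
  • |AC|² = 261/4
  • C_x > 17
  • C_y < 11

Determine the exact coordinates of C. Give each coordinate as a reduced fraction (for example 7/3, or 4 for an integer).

C = (20, 7/2)

1. C_x = 20  [[A, B, C are collinear ⇒ 5x+2y-107=0] ∩ [|C−(17, 11)|²=261/4]]
2. C_y = 7/2  [[A, B, C are collinear ⇒ 5x+2y-107=0] ∩ [|C−(17, 11)|²=261/4]]
   so C = (20, 7/2)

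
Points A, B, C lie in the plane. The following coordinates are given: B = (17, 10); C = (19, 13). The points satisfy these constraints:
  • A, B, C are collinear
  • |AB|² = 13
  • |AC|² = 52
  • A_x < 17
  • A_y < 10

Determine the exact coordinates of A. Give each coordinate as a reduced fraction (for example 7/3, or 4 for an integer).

A = (15, 7)

1. A_x = 15  [[A, B, C are collinear ⇒ -3x+2y+31=0] ∩ [|A−(17, 10)|²=13]]
2. A_y = 7  [[A, B, C are collinear ⇒ -3x+2y+31=0] ∩ [|A−(17, 10)|²=13]]
   so A = (15, 7)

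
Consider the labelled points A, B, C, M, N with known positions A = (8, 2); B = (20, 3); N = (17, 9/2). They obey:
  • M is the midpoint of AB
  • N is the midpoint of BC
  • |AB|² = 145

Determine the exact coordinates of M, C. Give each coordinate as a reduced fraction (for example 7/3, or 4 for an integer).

M = (14, 5/2)
C = (14, 6)

1. M_x = 14  [2·M = A+B = (8, 2)+(20, 3)]
2. M_y = 5/2  [2·M = A+B = (8, 2)+(20, 3)]
   so M = (14, 5/2)
3. C_x = 14  [C = 2·N−B = 2·(17, 9/2)−(20, 3)]
4. C_y = 6  [C = 2·N−B = 2·(17, 9/2)−(20, 3)]
   so C = (14, 6)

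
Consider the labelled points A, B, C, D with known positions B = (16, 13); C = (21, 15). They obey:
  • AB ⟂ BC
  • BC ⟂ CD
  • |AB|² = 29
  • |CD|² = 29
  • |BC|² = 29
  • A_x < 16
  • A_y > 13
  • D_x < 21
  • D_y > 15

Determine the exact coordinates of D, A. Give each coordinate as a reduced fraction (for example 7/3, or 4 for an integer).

1. D_x = 19  [[BC ⟂ CD ⇒ 5x+2y-135=0] ∩ [|D−(21, 15)|²=29]]
2. D_y = 20  [[BC ⟂ CD ⇒ 5x+2y-135=0] ∩ [|D−(21, 15)|²=29]]
   so D = (19, 20)
3. A_x = 14  [[AB ⟂ BC ⇒ -5x-2y+106=0] ∩ [|A−(16, 13)|²=29]]
4. A_y = 18  [[AB ⟂ BC ⇒ -5x-2y+106=0] ∩ [|A−(16, 13)|²=29]]
   so A = (14, 18)

D = (19, 20)
A = (14, 18)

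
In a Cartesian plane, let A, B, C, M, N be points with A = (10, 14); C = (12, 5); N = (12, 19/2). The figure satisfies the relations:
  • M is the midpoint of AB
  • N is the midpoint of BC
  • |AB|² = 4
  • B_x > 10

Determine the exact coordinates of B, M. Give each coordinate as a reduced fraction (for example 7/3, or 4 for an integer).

B = (12, 14)
M = (11, 14)

1. B_x = 12  [B = 2·N−C = 2·(12, 19/2)−(12, 5)]
2. B_y = 14  [B = 2·N−C = 2·(12, 19/2)−(12, 5)]
   so B = (12, 14)
3. M_x = 11  [2·M = A+B = (10, 14)+(12, 14)]
4. M_y = 14  [2·M = A+B = (10, 14)+(12, 14)]
   so M = (11, 14)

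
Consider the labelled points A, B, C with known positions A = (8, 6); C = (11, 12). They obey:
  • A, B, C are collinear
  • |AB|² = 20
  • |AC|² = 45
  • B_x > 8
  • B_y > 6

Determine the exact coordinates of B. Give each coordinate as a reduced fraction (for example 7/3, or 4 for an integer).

1. B_x = 10  [[A, B, C are collinear ⇒ 6x-3y-30=0] ∩ [|B−(8, 6)|²=20]]
2. B_y = 10  [[A, B, C are collinear ⇒ 6x-3y-30=0] ∩ [|B−(8, 6)|²=20]]
   so B = (10, 10)

B = (10, 10)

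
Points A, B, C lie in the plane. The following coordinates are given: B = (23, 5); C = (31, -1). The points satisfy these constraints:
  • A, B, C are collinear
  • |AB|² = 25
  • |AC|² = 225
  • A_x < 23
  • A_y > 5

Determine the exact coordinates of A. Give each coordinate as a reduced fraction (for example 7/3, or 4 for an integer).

A = (19, 8)

1. A_x = 19  [[A, B, C are collinear ⇒ 6x+8y-178=0] ∩ [|A−(23, 5)|²=25]]
2. A_y = 8  [[A, B, C are collinear ⇒ 6x+8y-178=0] ∩ [|A−(23, 5)|²=25]]
   so A = (19, 8)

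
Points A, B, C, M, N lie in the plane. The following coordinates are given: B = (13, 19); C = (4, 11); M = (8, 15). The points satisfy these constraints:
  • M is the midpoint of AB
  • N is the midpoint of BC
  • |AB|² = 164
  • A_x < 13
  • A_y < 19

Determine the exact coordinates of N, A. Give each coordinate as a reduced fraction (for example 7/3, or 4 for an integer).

1. A_x = 3  [A = 2·M−B = 2·(8, 15)−(13, 19)]
2. A_y = 11  [A = 2·M−B = 2·(8, 15)−(13, 19)]
   so A = (3, 11)
3. N_x = 17/2  [2·N = B+C = (13, 19)+(4, 11)]
4. N_y = 15  [2·N = B+C = (13, 19)+(4, 11)]
   so N = (17/2, 15)

N = (17/2, 15)
A = (3, 11)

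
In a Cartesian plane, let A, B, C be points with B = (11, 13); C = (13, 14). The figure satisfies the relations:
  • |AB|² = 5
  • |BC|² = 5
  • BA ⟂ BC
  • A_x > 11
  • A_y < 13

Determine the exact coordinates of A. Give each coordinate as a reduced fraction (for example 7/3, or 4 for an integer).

1. A_x = 12  [[BA ⟂ BC ⇒ 2x+1y-35=0] ∩ [|A−(11, 13)|²=5]]
2. A_y = 11  [[BA ⟂ BC ⇒ 2x+1y-35=0] ∩ [|A−(11, 13)|²=5]]
   so A = (12, 11)

A = (12, 11)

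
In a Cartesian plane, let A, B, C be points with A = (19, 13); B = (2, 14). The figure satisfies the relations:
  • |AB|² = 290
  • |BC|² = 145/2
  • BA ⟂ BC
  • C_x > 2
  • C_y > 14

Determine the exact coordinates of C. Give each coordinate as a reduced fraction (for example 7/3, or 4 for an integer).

C = (5/2, 45/2)

1. C_x = 5/2  [[BA ⟂ BC ⇒ 17x-1y-20=0] ∩ [|C−(2, 14)|²=145/2]]
2. C_y = 45/2  [[BA ⟂ BC ⇒ 17x-1y-20=0] ∩ [|C−(2, 14)|²=145/2]]
   so C = (5/2, 45/2)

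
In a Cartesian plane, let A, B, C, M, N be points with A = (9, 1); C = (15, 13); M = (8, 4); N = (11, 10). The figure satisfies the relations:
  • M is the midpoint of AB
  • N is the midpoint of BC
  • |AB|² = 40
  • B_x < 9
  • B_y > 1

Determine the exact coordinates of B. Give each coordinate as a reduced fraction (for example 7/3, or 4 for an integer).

B = (7, 7)

1. B_x = 7  [B = 2·M−A = 2·(8, 4)−(9, 1)]
2. B_y = 7  [B = 2·M−A = 2·(8, 4)−(9, 1)]
   so B = (7, 7)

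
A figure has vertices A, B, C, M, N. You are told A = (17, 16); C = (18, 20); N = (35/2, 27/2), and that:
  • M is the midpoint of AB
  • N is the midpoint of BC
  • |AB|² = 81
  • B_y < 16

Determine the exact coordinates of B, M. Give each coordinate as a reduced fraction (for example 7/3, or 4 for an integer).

1. B_x = 17  [B = 2·N−C = 2·(35/2, 27/2)−(18, 20)]
2. B_y = 7  [B = 2·N−C = 2·(35/2, 27/2)−(18, 20)]
   so B = (17, 7)
3. M_x = 17  [2·M = A+B = (17, 16)+(17, 7)]
4. M_y = 23/2  [2·M = A+B = (17, 16)+(17, 7)]
   so M = (17, 23/2)

B = (17, 7)
M = (17, 23/2)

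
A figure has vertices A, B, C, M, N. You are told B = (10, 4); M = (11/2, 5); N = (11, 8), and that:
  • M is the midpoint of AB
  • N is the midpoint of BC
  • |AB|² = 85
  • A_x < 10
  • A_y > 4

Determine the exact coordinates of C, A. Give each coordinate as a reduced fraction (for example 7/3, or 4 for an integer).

C = (12, 12)
A = (1, 6)

1. A_x = 1  [A = 2·M−B = 2·(11/2, 5)−(10, 4)]
2. A_y = 6  [A = 2·M−B = 2·(11/2, 5)−(10, 4)]
   so A = (1, 6)
3. C_x = 12  [C = 2·N−B = 2·(11, 8)−(10, 4)]
4. C_y = 12  [C = 2·N−B = 2·(11, 8)−(10, 4)]
   so C = (12, 12)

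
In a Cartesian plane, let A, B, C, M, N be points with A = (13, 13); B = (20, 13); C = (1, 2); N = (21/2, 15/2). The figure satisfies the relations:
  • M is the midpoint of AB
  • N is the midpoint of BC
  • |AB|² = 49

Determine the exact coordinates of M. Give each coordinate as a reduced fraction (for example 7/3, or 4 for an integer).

M = (33/2, 13)

1. M_x = 33/2  [2·M = A+B = (13, 13)+(20, 13)]
2. M_y = 13  [2·M = A+B = (13, 13)+(20, 13)]
   so M = (33/2, 13)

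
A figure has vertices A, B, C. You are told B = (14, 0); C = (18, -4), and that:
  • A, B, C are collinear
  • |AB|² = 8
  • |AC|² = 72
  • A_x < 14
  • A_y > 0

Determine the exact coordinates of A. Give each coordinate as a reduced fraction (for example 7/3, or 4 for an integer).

1. A_x = 12  [[A, B, C are collinear ⇒ 4x+4y-56=0] ∩ [|A−(14, 0)|²=8]]
2. A_y = 2  [[A, B, C are collinear ⇒ 4x+4y-56=0] ∩ [|A−(14, 0)|²=8]]
   so A = (12, 2)

A = (12, 2)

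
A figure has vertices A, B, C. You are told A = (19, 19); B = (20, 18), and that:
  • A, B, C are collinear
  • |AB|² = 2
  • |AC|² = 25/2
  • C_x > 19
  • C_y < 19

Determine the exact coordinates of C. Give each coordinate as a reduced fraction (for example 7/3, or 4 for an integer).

1. C_x = 43/2  [[A, B, C are collinear ⇒ 1x+1y-38=0] ∩ [|C−(19, 19)|²=25/2]]
2. C_y = 33/2  [[A, B, C are collinear ⇒ 1x+1y-38=0] ∩ [|C−(19, 19)|²=25/2]]
   so C = (43/2, 33/2)

C = (43/2, 33/2)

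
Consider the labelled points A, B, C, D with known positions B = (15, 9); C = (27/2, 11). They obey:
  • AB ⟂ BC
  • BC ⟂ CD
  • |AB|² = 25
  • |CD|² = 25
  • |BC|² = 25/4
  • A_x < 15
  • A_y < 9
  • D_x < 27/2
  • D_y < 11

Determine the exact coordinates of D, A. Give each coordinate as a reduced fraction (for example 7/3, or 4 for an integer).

1. D_x = 19/2  [[BC ⟂ CD ⇒ -3/2x+2y-7/4=0] ∩ [|D−(27/2, 11)|²=25]]
2. D_y = 8  [[BC ⟂ CD ⇒ -3/2x+2y-7/4=0] ∩ [|D−(27/2, 11)|²=25]]
   so D = (19/2, 8)
3. A_x = 11  [[AB ⟂ BC ⇒ 3/2x-2y-9/2=0] ∩ [|A−(15, 9)|²=25]]
4. A_y = 6  [[AB ⟂ BC ⇒ 3/2x-2y-9/2=0] ∩ [|A−(15, 9)|²=25]]
   so A = (11, 6)

D = (19/2, 8)
A = (11, 6)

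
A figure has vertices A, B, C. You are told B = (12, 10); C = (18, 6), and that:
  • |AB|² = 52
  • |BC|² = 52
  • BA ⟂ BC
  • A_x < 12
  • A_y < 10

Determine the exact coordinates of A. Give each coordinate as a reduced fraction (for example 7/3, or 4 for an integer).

A = (8, 4)

1. A_x = 8  [[BA ⟂ BC ⇒ 6x-4y-32=0] ∩ [|A−(12, 10)|²=52]]
2. A_y = 4  [[BA ⟂ BC ⇒ 6x-4y-32=0] ∩ [|A−(12, 10)|²=52]]
   so A = (8, 4)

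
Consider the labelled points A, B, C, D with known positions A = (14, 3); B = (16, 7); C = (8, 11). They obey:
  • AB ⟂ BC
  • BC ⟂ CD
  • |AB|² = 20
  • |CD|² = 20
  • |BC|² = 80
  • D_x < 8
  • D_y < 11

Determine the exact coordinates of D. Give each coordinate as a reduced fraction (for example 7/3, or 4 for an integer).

1. D_x = 6  [[BC ⟂ CD ⇒ -8x+4y+20=0] ∩ [|D−(8, 11)|²=20]]
2. D_y = 7  [[BC ⟂ CD ⇒ -8x+4y+20=0] ∩ [|D−(8, 11)|²=20]]
   so D = (6, 7)

D = (6, 7)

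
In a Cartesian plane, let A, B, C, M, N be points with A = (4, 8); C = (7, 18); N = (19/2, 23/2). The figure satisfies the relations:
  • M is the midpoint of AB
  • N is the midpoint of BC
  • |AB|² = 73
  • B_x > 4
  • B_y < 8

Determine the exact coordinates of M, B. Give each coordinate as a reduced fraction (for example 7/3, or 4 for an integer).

M = (8, 13/2)
B = (12, 5)

1. B_x = 12  [B = 2·N−C = 2·(19/2, 23/2)−(7, 18)]
2. B_y = 5  [B = 2·N−C = 2·(19/2, 23/2)−(7, 18)]
   so B = (12, 5)
3. M_x = 8  [2·M = A+B = (4, 8)+(12, 5)]
4. M_y = 13/2  [2·M = A+B = (4, 8)+(12, 5)]
   so M = (8, 13/2)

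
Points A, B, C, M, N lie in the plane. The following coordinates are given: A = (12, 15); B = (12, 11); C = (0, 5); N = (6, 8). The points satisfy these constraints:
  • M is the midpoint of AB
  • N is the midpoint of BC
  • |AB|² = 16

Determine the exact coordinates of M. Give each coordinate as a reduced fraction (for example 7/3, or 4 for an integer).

M = (12, 13)

1. M_x = 12  [2·M = A+B = (12, 15)+(12, 11)]
2. M_y = 13  [2·M = A+B = (12, 15)+(12, 11)]
   so M = (12, 13)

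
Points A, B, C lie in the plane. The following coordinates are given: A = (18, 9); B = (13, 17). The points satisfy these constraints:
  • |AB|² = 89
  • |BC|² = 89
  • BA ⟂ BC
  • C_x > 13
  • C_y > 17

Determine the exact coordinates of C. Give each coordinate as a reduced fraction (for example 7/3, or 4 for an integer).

C = (21, 22)

1. C_x = 21  [[BA ⟂ BC ⇒ 5x-8y+71=0] ∩ [|C−(13, 17)|²=89]]
2. C_y = 22  [[BA ⟂ BC ⇒ 5x-8y+71=0] ∩ [|C−(13, 17)|²=89]]
   so C = (21, 22)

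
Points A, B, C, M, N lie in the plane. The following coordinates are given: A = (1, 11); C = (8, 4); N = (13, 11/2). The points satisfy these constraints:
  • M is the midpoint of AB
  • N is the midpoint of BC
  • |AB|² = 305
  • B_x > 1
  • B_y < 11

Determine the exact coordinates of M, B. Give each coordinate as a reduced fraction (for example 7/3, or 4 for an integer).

1. B_x = 18  [B = 2·N−C = 2·(13, 11/2)−(8, 4)]
2. B_y = 7  [B = 2·N−C = 2·(13, 11/2)−(8, 4)]
   so B = (18, 7)
3. M_x = 19/2  [2·M = A+B = (1, 11)+(18, 7)]
4. M_y = 9  [2·M = A+B = (1, 11)+(18, 7)]
   so M = (19/2, 9)

M = (19/2, 9)
B = (18, 7)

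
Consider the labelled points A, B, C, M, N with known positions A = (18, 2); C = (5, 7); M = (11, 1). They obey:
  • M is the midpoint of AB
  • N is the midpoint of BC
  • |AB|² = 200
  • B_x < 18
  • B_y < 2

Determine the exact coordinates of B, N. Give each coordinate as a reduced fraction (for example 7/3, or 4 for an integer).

B = (4, 0)
N = (9/2, 7/2)

1. B_x = 4  [B = 2·M−A = 2·(11, 1)−(18, 2)]
2. B_y = 0  [B = 2·M−A = 2·(11, 1)−(18, 2)]
   so B = (4, 0)
3. N_x = 9/2  [2·N = B+C = (4, 0)+(5, 7)]
4. N_y = 7/2  [2·N = B+C = (4, 0)+(5, 7)]
   so N = (9/2, 7/2)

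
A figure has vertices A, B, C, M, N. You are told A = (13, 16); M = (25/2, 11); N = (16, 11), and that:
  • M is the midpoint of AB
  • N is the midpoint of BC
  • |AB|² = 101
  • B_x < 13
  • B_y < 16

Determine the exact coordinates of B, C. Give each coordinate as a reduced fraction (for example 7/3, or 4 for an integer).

1. B_x = 12  [B = 2·M−A = 2·(25/2, 11)−(13, 16)]
2. B_y = 6  [B = 2·M−A = 2·(25/2, 11)−(13, 16)]
   so B = (12, 6)
3. C_x = 20  [C = 2·N−B = 2·(16, 11)−(12, 6)]
4. C_y = 16  [C = 2·N−B = 2·(16, 11)−(12, 6)]
   so C = (20, 16)

B = (12, 6)
C = (20, 16)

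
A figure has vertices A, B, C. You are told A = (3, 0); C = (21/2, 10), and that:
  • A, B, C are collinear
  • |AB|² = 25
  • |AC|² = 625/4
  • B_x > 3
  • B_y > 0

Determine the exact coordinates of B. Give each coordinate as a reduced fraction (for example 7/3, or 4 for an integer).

B = (6, 4)

1. B_x = 6  [[A, B, C are collinear ⇒ 10x-15/2y-30=0] ∩ [|B−(3, 0)|²=25]]
2. B_y = 4  [[A, B, C are collinear ⇒ 10x-15/2y-30=0] ∩ [|B−(3, 0)|²=25]]
   so B = (6, 4)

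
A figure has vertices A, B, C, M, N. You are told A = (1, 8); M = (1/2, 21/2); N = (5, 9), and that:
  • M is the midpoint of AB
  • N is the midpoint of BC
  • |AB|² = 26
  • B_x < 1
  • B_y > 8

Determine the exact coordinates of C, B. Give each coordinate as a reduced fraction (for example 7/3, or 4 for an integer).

C = (10, 5)
B = (0, 13)

1. B_x = 0  [B = 2·M−A = 2·(1/2, 21/2)−(1, 8)]
2. B_y = 13  [B = 2·M−A = 2·(1/2, 21/2)−(1, 8)]
   so B = (0, 13)
3. C_x = 10  [C = 2·N−B = 2·(5, 9)−(0, 13)]
4. C_y = 5  [C = 2·N−B = 2·(5, 9)−(0, 13)]
   so C = (10, 5)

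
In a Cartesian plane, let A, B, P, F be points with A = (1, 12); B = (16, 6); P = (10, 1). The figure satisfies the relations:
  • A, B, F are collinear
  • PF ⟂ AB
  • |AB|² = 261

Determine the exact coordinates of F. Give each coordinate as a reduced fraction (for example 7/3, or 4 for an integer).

1. F_x = 364/29  [[A, B, F are collinear ⇒ 6x+15y-186=0] ∩ [PF ⟂ AB ⇒ 15x-6y-144=0]]
2. F_y = 214/29  [[A, B, F are collinear ⇒ 6x+15y-186=0] ∩ [PF ⟂ AB ⇒ 15x-6y-144=0]]
   so F = (364/29, 214/29)

F = (364/29, 214/29)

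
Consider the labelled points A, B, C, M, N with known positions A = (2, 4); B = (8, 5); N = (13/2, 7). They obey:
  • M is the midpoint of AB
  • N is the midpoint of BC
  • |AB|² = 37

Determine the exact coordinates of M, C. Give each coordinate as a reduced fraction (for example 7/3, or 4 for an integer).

1. M_x = 5  [2·M = A+B = (2, 4)+(8, 5)]
2. M_y = 9/2  [2·M = A+B = (2, 4)+(8, 5)]
   so M = (5, 9/2)
3. C_x = 5  [C = 2·N−B = 2·(13/2, 7)−(8, 5)]
4. C_y = 9  [C = 2·N−B = 2·(13/2, 7)−(8, 5)]
   so C = (5, 9)

M = (5, 9/2)
C = (5, 9)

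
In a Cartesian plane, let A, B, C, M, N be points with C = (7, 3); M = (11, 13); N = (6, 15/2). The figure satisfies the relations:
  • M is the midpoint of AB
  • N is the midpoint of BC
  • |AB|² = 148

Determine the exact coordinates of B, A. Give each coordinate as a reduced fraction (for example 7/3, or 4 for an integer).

B = (5, 12)
A = (17, 14)

1. B_x = 5  [B = 2·N−C = 2·(6, 15/2)−(7, 3)]
2. B_y = 12  [B = 2·N−C = 2·(6, 15/2)−(7, 3)]
   so B = (5, 12)
3. A_x = 17  [A = 2·M−B = 2·(11, 13)−(5, 12)]
4. A_y = 14  [A = 2·M−B = 2·(11, 13)−(5, 12)]
   so A = (17, 14)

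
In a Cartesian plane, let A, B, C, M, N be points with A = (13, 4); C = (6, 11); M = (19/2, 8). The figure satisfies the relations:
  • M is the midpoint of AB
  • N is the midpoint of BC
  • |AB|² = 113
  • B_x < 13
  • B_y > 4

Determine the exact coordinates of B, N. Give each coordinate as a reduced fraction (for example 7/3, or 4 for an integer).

B = (6, 12)
N = (6, 23/2)

1. B_x = 6  [B = 2·M−A = 2·(19/2, 8)−(13, 4)]
2. B_y = 12  [B = 2·M−A = 2·(19/2, 8)−(13, 4)]
   so B = (6, 12)
3. N_x = 6  [2·N = B+C = (6, 12)+(6, 11)]
4. N_y = 23/2  [2·N = B+C = (6, 12)+(6, 11)]
   so N = (6, 23/2)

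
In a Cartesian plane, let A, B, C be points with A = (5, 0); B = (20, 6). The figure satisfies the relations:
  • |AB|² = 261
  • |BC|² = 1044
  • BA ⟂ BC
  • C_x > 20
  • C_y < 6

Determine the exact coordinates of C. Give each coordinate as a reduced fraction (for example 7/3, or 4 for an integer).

1. C_x = 32  [[BA ⟂ BC ⇒ -15x-6y+336=0] ∩ [|C−(20, 6)|²=1044]]
2. C_y = -24  [[BA ⟂ BC ⇒ -15x-6y+336=0] ∩ [|C−(20, 6)|²=1044]]
   so C = (32, -24)

C = (32, -24)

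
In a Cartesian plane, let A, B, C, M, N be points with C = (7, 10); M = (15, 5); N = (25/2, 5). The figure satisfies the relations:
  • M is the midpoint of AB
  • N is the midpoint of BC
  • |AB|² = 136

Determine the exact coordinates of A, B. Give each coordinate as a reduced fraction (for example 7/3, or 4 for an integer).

A = (12, 10)
B = (18, 0)

1. B_x = 18  [B = 2·N−C = 2·(25/2, 5)−(7, 10)]
2. B_y = 0  [B = 2·N−C = 2·(25/2, 5)−(7, 10)]
   so B = (18, 0)
3. A_x = 12  [A = 2·M−B = 2·(15, 5)−(18, 0)]
4. A_y = 10  [A = 2·M−B = 2·(15, 5)−(18, 0)]
   so A = (12, 10)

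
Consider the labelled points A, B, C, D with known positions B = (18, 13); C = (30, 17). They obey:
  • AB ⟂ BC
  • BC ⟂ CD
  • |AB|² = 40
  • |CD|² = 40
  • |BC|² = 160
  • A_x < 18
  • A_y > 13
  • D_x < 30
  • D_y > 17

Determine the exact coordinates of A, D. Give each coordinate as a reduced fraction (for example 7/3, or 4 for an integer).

1. A_x = 16  [[AB ⟂ BC ⇒ -12x-4y+268=0] ∩ [|A−(18, 13)|²=40]]
2. A_y = 19  [[AB ⟂ BC ⇒ -12x-4y+268=0] ∩ [|A−(18, 13)|²=40]]
   so A = (16, 19)
3. D_x = 28  [[BC ⟂ CD ⇒ 12x+4y-428=0] ∩ [|D−(30, 17)|²=40]]
4. D_y = 23  [[BC ⟂ CD ⇒ 12x+4y-428=0] ∩ [|D−(30, 17)|²=40]]
   so D = (28, 23)

A = (16, 19)
D = (28, 23)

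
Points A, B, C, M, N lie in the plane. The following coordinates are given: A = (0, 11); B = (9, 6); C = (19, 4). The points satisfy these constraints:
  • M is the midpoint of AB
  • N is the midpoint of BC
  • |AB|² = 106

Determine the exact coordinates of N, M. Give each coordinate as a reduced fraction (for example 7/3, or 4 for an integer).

1. M_x = 9/2  [2·M = A+B = (0, 11)+(9, 6)]
2. M_y = 17/2  [2·M = A+B = (0, 11)+(9, 6)]
   so M = (9/2, 17/2)
3. N_x = 14  [2·N = B+C = (9, 6)+(19, 4)]
4. N_y = 5  [2·N = B+C = (9, 6)+(19, 4)]
   so N = (14, 5)

N = (14, 5)
M = (9/2, 17/2)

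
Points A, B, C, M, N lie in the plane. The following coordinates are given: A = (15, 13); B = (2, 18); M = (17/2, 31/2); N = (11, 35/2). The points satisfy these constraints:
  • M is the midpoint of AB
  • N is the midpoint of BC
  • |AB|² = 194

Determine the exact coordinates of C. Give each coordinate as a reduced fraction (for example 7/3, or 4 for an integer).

1. C_x = 20  [C = 2·N−B = 2·(11, 35/2)−(2, 18)]
2. C_y = 17  [C = 2·N−B = 2·(11, 35/2)−(2, 18)]
   so C = (20, 17)

C = (20, 17)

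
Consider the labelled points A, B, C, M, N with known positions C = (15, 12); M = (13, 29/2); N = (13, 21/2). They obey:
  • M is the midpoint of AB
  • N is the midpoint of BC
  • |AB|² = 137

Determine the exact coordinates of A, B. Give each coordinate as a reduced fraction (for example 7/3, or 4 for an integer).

A = (15, 20)
B = (11, 9)

1. B_x = 11  [B = 2·N−C = 2·(13, 21/2)−(15, 12)]
2. B_y = 9  [B = 2·N−C = 2·(13, 21/2)−(15, 12)]
   so B = (11, 9)
3. A_x = 15  [A = 2·M−B = 2·(13, 29/2)−(11, 9)]
4. A_y = 20  [A = 2·M−B = 2·(13, 29/2)−(11, 9)]
   so A = (15, 20)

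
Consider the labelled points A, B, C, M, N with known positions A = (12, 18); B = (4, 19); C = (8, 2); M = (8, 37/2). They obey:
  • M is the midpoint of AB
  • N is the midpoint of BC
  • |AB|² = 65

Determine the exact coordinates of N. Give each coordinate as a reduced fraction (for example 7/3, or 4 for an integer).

1. N_x = 6  [2·N = B+C = (4, 19)+(8, 2)]
2. N_y = 21/2  [2·N = B+C = (4, 19)+(8, 2)]
   so N = (6, 21/2)

N = (6, 21/2)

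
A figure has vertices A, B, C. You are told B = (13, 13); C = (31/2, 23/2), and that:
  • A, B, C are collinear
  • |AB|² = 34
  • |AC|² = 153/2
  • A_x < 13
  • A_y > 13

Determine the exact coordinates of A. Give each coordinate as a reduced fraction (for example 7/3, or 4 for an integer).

A = (8, 16)

1. A_x = 8  [[A, B, C are collinear ⇒ 3/2x+5/2y-52=0] ∩ [|A−(13, 13)|²=34]]
2. A_y = 16  [[A, B, C are collinear ⇒ 3/2x+5/2y-52=0] ∩ [|A−(13, 13)|²=34]]
   so A = (8, 16)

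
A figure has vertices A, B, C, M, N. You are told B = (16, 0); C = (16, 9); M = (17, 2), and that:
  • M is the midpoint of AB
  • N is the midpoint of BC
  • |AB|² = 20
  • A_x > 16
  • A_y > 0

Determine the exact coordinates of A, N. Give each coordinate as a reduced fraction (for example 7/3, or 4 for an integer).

1. A_x = 18  [A = 2·M−B = 2·(17, 2)−(16, 0)]
2. A_y = 4  [A = 2·M−B = 2·(17, 2)−(16, 0)]
   so A = (18, 4)
3. N_x = 16  [2·N = B+C = (16, 0)+(16, 9)]
4. N_y = 9/2  [2·N = B+C = (16, 0)+(16, 9)]
   so N = (16, 9/2)

A = (18, 4)
N = (16, 9/2)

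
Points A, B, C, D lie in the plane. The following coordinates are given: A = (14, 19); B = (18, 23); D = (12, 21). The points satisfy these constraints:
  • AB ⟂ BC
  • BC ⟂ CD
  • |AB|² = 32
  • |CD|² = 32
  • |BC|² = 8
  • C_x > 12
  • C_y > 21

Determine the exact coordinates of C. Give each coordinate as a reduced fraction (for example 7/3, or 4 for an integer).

C = (16, 25)

1. C_x = 16  [[AB ⟂ BC ⇒ 4x+4y-164=0] ∩ [|C−(12, 21)|²=32]]
2. C_y = 25  [[AB ⟂ BC ⇒ 4x+4y-164=0] ∩ [|C−(12, 21)|²=32]]
   so C = (16, 25)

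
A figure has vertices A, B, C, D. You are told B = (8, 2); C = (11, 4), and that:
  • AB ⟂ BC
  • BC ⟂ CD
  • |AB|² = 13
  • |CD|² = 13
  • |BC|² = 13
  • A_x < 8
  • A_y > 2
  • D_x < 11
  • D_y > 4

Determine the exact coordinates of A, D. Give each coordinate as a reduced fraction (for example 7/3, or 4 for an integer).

1. A_x = 6  [[AB ⟂ BC ⇒ -3x-2y+28=0] ∩ [|A−(8, 2)|²=13]]
2. A_y = 5  [[AB ⟂ BC ⇒ -3x-2y+28=0] ∩ [|A−(8, 2)|²=13]]
   so A = (6, 5)
3. D_x = 9  [[BC ⟂ CD ⇒ 3x+2y-41=0] ∩ [|D−(11, 4)|²=13]]
4. D_y = 7  [[BC ⟂ CD ⇒ 3x+2y-41=0] ∩ [|D−(11, 4)|²=13]]
   so D = (9, 7)

A = (6, 5)
D = (9, 7)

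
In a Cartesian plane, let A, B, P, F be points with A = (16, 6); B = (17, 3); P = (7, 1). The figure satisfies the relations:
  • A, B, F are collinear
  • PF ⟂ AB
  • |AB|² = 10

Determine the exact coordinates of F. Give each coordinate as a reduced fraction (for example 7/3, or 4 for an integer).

1. F_x = 83/5  [[A, B, F are collinear ⇒ 3x+1y-54=0] ∩ [PF ⟂ AB ⇒ 1x-3y-4=0]]
2. F_y = 21/5  [[A, B, F are collinear ⇒ 3x+1y-54=0] ∩ [PF ⟂ AB ⇒ 1x-3y-4=0]]
   so F = (83/5, 21/5)

F = (83/5, 21/5)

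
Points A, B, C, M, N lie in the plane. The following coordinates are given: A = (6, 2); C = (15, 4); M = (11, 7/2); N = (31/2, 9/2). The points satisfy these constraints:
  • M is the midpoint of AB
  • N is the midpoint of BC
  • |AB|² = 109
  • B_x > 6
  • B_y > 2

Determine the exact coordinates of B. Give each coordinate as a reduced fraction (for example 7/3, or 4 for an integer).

1. B_x = 16  [B = 2·M−A = 2·(11, 7/2)−(6, 2)]
2. B_y = 5  [B = 2·M−A = 2·(11, 7/2)−(6, 2)]
   so B = (16, 5)

B = (16, 5)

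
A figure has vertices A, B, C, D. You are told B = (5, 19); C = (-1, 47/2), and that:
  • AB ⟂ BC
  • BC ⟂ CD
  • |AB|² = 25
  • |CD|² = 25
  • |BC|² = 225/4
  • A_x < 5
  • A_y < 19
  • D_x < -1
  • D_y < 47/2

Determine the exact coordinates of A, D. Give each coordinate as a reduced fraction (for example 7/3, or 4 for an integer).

A = (2, 15)
D = (-4, 39/2)

1. A_x = 2  [[AB ⟂ BC ⇒ 6x-9/2y+111/2=0] ∩ [|A−(5, 19)|²=25]]
2. A_y = 15  [[AB ⟂ BC ⇒ 6x-9/2y+111/2=0] ∩ [|A−(5, 19)|²=25]]
   so A = (2, 15)
3. D_x = -4  [[BC ⟂ CD ⇒ -6x+9/2y-447/4=0] ∩ [|D−(-1, 47/2)|²=25]]
4. D_y = 39/2  [[BC ⟂ CD ⇒ -6x+9/2y-447/4=0] ∩ [|D−(-1, 47/2)|²=25]]
   so D = (-4, 39/2)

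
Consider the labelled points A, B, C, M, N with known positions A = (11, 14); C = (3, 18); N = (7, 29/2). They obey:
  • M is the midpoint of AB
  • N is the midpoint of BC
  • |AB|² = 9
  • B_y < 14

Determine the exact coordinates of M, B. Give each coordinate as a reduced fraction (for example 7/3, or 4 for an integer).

M = (11, 25/2)
B = (11, 11)

1. B_x = 11  [B = 2·N−C = 2·(7, 29/2)−(3, 18)]
2. B_y = 11  [B = 2·N−C = 2·(7, 29/2)−(3, 18)]
   so B = (11, 11)
3. M_x = 11  [2·M = A+B = (11, 14)+(11, 11)]
4. M_y = 25/2  [2·M = A+B = (11, 14)+(11, 11)]
   so M = (11, 25/2)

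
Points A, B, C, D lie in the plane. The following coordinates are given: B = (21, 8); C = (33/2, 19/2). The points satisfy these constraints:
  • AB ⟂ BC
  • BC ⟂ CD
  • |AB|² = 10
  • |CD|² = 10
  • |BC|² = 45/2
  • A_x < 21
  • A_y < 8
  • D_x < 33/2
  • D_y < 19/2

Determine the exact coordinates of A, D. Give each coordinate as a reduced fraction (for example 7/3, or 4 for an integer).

A = (20, 5)
D = (31/2, 13/2)

1. A_x = 20  [[AB ⟂ BC ⇒ 9/2x-3/2y-165/2=0] ∩ [|A−(21, 8)|²=10]]
2. A_y = 5  [[AB ⟂ BC ⇒ 9/2x-3/2y-165/2=0] ∩ [|A−(21, 8)|²=10]]
   so A = (20, 5)
3. D_x = 31/2  [[BC ⟂ CD ⇒ -9/2x+3/2y+60=0] ∩ [|D−(33/2, 19/2)|²=10]]
4. D_y = 13/2  [[BC ⟂ CD ⇒ -9/2x+3/2y+60=0] ∩ [|D−(33/2, 19/2)|²=10]]
   so D = (31/2, 13/2)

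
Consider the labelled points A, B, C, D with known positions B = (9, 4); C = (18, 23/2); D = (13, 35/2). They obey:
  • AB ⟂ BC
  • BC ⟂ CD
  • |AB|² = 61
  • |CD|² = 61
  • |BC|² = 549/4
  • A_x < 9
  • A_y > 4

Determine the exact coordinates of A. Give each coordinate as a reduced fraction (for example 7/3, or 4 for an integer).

1. A_x = 4  [[AB ⟂ BC ⇒ -9x-15/2y+111=0] ∩ [|A−(9, 4)|²=61]]
2. A_y = 10  [[AB ⟂ BC ⇒ -9x-15/2y+111=0] ∩ [|A−(9, 4)|²=61]]
   so A = (4, 10)

A = (4, 10)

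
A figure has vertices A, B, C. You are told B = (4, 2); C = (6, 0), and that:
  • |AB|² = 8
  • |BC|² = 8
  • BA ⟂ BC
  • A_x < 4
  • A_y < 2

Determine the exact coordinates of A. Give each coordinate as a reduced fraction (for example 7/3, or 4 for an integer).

A = (2, 0)

1. A_x = 2  [[BA ⟂ BC ⇒ 2x-2y-4=0] ∩ [|A−(4, 2)|²=8]]
2. A_y = 0  [[BA ⟂ BC ⇒ 2x-2y-4=0] ∩ [|A−(4, 2)|²=8]]
   so A = (2, 0)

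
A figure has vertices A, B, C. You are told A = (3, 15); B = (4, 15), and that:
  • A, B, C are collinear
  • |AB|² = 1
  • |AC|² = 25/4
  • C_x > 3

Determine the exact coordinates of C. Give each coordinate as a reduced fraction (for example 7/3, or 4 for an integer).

1. C_x = 11/2  [[A, B, C are collinear ⇒ 1y-15=0] ∩ [|C−(3, 15)|²=25/4]]
2. C_y = 15  [[A, B, C are collinear ⇒ 1y-15=0] ∩ [|C−(3, 15)|²=25/4]]
   so C = (11/2, 15)

C = (11/2, 15)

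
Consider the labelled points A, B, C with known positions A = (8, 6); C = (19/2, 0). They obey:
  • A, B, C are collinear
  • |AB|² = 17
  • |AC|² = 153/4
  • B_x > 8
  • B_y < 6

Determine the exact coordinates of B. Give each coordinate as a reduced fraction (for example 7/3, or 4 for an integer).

B = (9, 2)

1. B_x = 9  [[A, B, C are collinear ⇒ -6x-3/2y+57=0] ∩ [|B−(8, 6)|²=17]]
2. B_y = 2  [[A, B, C are collinear ⇒ -6x-3/2y+57=0] ∩ [|B−(8, 6)|²=17]]
   so B = (9, 2)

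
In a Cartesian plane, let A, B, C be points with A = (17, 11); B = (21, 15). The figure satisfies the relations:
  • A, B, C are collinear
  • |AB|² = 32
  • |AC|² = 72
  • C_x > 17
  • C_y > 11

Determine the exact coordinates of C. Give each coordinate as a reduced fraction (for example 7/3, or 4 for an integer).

1. C_x = 23  [[A, B, C are collinear ⇒ -4x+4y+24=0] ∩ [|C−(17, 11)|²=72]]
2. C_y = 17  [[A, B, C are collinear ⇒ -4x+4y+24=0] ∩ [|C−(17, 11)|²=72]]
   so C = (23, 17)

C = (23, 17)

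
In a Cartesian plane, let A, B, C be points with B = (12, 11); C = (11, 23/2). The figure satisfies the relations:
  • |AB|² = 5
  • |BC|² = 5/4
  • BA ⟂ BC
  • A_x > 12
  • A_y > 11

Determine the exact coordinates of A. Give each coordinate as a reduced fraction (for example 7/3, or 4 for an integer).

A = (13, 13)

1. A_x = 13  [[BA ⟂ BC ⇒ -1x+1/2y+13/2=0] ∩ [|A−(12, 11)|²=5]]
2. A_y = 13  [[BA ⟂ BC ⇒ -1x+1/2y+13/2=0] ∩ [|A−(12, 11)|²=5]]
   so A = (13, 13)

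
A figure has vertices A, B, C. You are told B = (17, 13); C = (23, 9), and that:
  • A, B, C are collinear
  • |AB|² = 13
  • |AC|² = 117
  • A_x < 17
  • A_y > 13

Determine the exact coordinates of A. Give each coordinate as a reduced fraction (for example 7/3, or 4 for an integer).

A = (14, 15)

1. A_x = 14  [[A, B, C are collinear ⇒ 4x+6y-146=0] ∩ [|A−(17, 13)|²=13]]
2. A_y = 15  [[A, B, C are collinear ⇒ 4x+6y-146=0] ∩ [|A−(17, 13)|²=13]]
   so A = (14, 15)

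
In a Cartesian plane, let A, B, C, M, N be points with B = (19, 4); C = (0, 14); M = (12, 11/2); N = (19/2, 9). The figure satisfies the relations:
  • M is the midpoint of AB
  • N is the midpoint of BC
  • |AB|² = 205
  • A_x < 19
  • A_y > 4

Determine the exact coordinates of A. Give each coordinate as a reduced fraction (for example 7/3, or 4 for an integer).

1. A_x = 5  [A = 2·M−B = 2·(12, 11/2)−(19, 4)]
2. A_y = 7  [A = 2·M−B = 2·(12, 11/2)−(19, 4)]
   so A = (5, 7)

A = (5, 7)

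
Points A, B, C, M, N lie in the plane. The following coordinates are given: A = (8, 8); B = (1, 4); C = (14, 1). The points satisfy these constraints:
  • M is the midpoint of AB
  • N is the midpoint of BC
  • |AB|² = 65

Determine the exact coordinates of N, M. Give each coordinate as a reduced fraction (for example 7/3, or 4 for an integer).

1. M_x = 9/2  [2·M = A+B = (8, 8)+(1, 4)]
2. M_y = 6  [2·M = A+B = (8, 8)+(1, 4)]
   so M = (9/2, 6)
3. N_x = 15/2  [2·N = B+C = (1, 4)+(14, 1)]
4. N_y = 5/2  [2·N = B+C = (1, 4)+(14, 1)]
   so N = (15/2, 5/2)

N = (15/2, 5/2)
M = (9/2, 6)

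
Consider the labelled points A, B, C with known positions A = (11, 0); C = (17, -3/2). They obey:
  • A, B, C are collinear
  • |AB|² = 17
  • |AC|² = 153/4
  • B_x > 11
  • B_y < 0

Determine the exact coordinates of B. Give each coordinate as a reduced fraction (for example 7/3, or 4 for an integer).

B = (15, -1)

1. B_x = 15  [[A, B, C are collinear ⇒ -3/2x-6y+33/2=0] ∩ [|B−(11, 0)|²=17]]
2. B_y = -1  [[A, B, C are collinear ⇒ -3/2x-6y+33/2=0] ∩ [|B−(11, 0)|²=17]]
   so B = (15, -1)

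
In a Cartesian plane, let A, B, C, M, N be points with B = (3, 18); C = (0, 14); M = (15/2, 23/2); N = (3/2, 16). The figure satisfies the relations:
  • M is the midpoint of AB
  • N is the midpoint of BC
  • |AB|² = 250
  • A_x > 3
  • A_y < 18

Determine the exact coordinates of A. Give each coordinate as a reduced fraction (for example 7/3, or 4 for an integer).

A = (12, 5)

1. A_x = 12  [A = 2·M−B = 2·(15/2, 23/2)−(3, 18)]
2. A_y = 5  [A = 2·M−B = 2·(15/2, 23/2)−(3, 18)]
   so A = (12, 5)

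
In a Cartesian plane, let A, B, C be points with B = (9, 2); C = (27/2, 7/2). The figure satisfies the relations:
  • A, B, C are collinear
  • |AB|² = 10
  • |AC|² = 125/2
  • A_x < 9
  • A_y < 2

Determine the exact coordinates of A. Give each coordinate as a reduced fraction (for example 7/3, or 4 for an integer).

1. A_x = 6  [[A, B, C are collinear ⇒ -3/2x+9/2y+9/2=0] ∩ [|A−(9, 2)|²=10]]
2. A_y = 1  [[A, B, C are collinear ⇒ -3/2x+9/2y+9/2=0] ∩ [|A−(9, 2)|²=10]]
   so A = (6, 1)

A = (6, 1)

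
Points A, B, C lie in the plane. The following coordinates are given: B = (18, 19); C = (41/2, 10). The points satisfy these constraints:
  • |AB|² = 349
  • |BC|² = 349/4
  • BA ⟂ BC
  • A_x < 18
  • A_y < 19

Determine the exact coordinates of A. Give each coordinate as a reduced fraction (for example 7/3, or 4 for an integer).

1. A_x = 0  [[BA ⟂ BC ⇒ 5/2x-9y+126=0] ∩ [|A−(18, 19)|²=349]]
2. A_y = 14  [[BA ⟂ BC ⇒ 5/2x-9y+126=0] ∩ [|A−(18, 19)|²=349]]
   so A = (0, 14)

A = (0, 14)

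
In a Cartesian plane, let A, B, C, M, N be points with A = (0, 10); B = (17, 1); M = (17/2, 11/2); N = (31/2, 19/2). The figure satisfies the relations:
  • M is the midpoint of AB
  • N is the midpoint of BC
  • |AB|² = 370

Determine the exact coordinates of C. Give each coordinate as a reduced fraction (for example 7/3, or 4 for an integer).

1. C_x = 14  [C = 2·N−B = 2·(31/2, 19/2)−(17, 1)]
2. C_y = 18  [C = 2·N−B = 2·(31/2, 19/2)−(17, 1)]
   so C = (14, 18)

C = (14, 18)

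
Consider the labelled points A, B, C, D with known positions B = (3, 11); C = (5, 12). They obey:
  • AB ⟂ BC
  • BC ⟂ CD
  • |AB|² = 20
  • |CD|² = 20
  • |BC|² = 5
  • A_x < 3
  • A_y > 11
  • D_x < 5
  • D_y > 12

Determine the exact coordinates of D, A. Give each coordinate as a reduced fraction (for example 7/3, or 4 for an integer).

1. D_x = 3  [[BC ⟂ CD ⇒ 2x+1y-22=0] ∩ [|D−(5, 12)|²=20]]
2. D_y = 16  [[BC ⟂ CD ⇒ 2x+1y-22=0] ∩ [|D−(5, 12)|²=20]]
   so D = (3, 16)
3. A_x = 1  [[AB ⟂ BC ⇒ -2x-1y+17=0] ∩ [|A−(3, 11)|²=20]]
4. A_y = 15  [[AB ⟂ BC ⇒ -2x-1y+17=0] ∩ [|A−(3, 11)|²=20]]
   so A = (1, 15)

D = (3, 16)
A = (1, 15)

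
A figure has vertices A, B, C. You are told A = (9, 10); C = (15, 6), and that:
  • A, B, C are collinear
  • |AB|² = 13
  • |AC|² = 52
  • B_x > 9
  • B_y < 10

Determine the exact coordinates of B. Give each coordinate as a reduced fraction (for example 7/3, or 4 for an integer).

B = (12, 8)

1. B_x = 12  [[A, B, C are collinear ⇒ -4x-6y+96=0] ∩ [|B−(9, 10)|²=13]]
2. B_y = 8  [[A, B, C are collinear ⇒ -4x-6y+96=0] ∩ [|B−(9, 10)|²=13]]
   so B = (12, 8)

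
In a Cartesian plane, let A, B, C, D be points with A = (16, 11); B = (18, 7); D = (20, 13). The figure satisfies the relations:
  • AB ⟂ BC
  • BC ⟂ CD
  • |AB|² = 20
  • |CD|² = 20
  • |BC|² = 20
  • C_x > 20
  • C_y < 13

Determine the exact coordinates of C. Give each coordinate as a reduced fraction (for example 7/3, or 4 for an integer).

C = (22, 9)

1. C_x = 22  [[AB ⟂ BC ⇒ 2x-4y-8=0] ∩ [|C−(20, 13)|²=20]]
2. C_y = 9  [[AB ⟂ BC ⇒ 2x-4y-8=0] ∩ [|C−(20, 13)|²=20]]
   so C = (22, 9)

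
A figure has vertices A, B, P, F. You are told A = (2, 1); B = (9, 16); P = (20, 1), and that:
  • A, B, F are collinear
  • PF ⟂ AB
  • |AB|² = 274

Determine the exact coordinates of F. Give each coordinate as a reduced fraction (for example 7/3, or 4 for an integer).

F = (715/137, 1082/137)

1. F_x = 715/137  [[A, B, F are collinear ⇒ -15x+7y+23=0] ∩ [PF ⟂ AB ⇒ 7x+15y-155=0]]
2. F_y = 1082/137  [[A, B, F are collinear ⇒ -15x+7y+23=0] ∩ [PF ⟂ AB ⇒ 7x+15y-155=0]]
   so F = (715/137, 1082/137)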